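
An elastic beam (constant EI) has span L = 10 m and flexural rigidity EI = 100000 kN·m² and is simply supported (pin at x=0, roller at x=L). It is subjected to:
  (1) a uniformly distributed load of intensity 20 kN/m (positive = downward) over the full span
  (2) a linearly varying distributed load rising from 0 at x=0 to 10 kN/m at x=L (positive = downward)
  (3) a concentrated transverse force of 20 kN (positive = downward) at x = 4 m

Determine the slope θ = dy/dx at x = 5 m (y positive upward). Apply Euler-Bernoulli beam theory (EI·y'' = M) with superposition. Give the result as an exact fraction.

Load 1 — uniform load w=20 kN/m over full span:
  θ_1 = -w(L³-6Lx²+4x³)/(24EI) = -20·(10³-6·10·5²+4·5³)/(24·100000) = 0 rad
Load 2 — triangular load w₀=10 kN/m (0→w₀ over full span):
  θ_2 = -w₀(7L⁴-30L²x²+15x⁴)/(360LEI) = -10·(7·10⁴-30·10²·5²+15·5⁴)/(360·10·100000) = -7/57600 rad
Load 3 — point force P=20 kN at a=4 m (b=L-a=6):
  θ_3 = -Pa(2L²-6Lx+3x²+a²)/(6LEI)  [x>a] = -20·4·(2·10²-6·10·5+3·5²+4²)/(6·10·100000) = 3/25000 rad
Superposition: θ = Σ θ_i = -11/7200000 rad ≈ -0.000002 rad

θ(5) = -11/7200000 rad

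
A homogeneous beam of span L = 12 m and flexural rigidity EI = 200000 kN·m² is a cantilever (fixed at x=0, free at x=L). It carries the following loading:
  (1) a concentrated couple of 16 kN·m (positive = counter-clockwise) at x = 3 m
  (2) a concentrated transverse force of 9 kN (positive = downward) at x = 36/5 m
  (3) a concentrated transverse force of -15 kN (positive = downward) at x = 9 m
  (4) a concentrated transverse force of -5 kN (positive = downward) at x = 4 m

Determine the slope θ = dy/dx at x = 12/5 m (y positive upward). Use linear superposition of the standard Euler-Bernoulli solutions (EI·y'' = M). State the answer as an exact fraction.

Load 1 — applied couple M₀=16 kN·m at a=3 m (b=L-a=9):
  θ_1 = M₀x/EI  [x≤a] = 16·(12/5)/200000 = 3/15625 rad
Load 2 — point force P=9 kN at a=36/5 m (b=L-a=24/5):
  θ_2 = -Px(2a-x)/(2EI)  [x≤a] = -9·(12/5)·(2·(36/5)-(12/5))/(2·200000) = -81/125000 rad
Load 3 — point force P=-15 kN at a=9 m (b=L-a=3):
  θ_3 = -Px(2a-x)/(2EI)  [x≤a] = -(-15)·(12/5)·(2·9-(12/5))/(2·200000) = 351/250000 rad
Load 4 — point force P=-5 kN at a=4 m (b=L-a=8):
  θ_4 = -Px(2a-x)/(2EI)  [x≤a] = -(-5)·(12/5)·(2·4-(12/5))/(2·200000) = 21/125000 rad
Superposition: θ = Σ θ_i = 279/250000 rad ≈ 0.001116 rad

θ(12/5) = 279/250000 rad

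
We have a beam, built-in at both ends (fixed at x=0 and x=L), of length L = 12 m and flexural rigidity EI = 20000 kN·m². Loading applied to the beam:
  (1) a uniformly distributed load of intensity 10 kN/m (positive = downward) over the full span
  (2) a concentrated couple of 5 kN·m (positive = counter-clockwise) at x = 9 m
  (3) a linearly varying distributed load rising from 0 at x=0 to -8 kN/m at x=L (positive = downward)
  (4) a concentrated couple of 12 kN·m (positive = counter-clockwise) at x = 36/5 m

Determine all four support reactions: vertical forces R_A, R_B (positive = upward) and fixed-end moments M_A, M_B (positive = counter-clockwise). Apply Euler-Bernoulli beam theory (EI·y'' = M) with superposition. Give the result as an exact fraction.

Load 1 — uniform load w=10 kN/m over full span:
  R_A = wL/2 = 10·12/2 = 60 kN
  M_A = wL²/12 = 10·12²/12 = 120 kN·m
  R_B = wL/2 = 10·12/2 = 60 kN
  M_B = -wL²/12 = -10·12²/12 = -120 kN·m
Load 2 — applied couple M₀=5 kN·m at a=9 m (b=L-a=3):
  R_A = 6M₀ab/L³ = 6·5·9·3/12³ = 15/32 kN
  M_A = M₀b(2a-b)/L² = 5·3·(2·9-3)/12² = 25/16 kN·m
  R_B = -6M₀ab/L³ = -6·5·9·3/12³ = -15/32 kN
  M_B = M₀a(2b-a)/L² = 5·9·(2·3-9)/12² = -15/16 kN·m
Load 3 — triangular load w₀=-8 kN/m (0→w₀ over full span):
  R_A = 3w₀L/20 = 3·(-8)·12/20 = -72/5 kN
  M_A = w₀L²/30 = (-8)·12²/30 = -192/5 kN·m
  R_B = 7w₀L/20 = 7·(-8)·12/20 = -168/5 kN
  M_B = -w₀L²/20 = -(-8)·12²/20 = 288/5 kN·m
Load 4 — applied couple M₀=12 kN·m at a=36/5 m (b=L-a=24/5):
  R_A = 6M₀ab/L³ = 6·12·(36/5)·(24/5)/12³ = 36/25 kN
  M_A = M₀b(2a-b)/L² = 12·(24/5)·(2·(36/5)-(24/5))/12² = 96/25 kN·m
  R_B = -6M₀ab/L³ = -6·12·(36/5)·(24/5)/12³ = -36/25 kN
  M_B = M₀a(2b-a)/L² = 12·(36/5)·(2·(24/5)-(36/5))/12² = 36/25 kN·m
Superposition: R_A = 38007/800 kN, M_A = 34801/400 kN·m, R_B = 19593/800 kN, M_B = -24759/400 kN·m

R_A = 38007/800 kN, M_A = 34801/400 kN·m, R_B = 19593/800 kN, M_B = -24759/400 kN·m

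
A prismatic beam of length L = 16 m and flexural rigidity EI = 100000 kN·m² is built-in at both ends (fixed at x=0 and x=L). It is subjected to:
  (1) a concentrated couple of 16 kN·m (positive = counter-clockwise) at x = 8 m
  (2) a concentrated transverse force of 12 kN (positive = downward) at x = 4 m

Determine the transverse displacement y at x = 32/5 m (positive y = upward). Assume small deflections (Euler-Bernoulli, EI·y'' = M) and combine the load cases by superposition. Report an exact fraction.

y(32/5) = -604/390625 m

Load 1 — applied couple M₀=16 kN·m at a=8 m (b=L-a=8):
  y_1 = (R_Ax³/6 - M_Ax²/2)/EI  [x≤a] with R_A=3/2, M_A=4 = ((3/2)·(32/5)³/6 - 4·(32/5)²/2)/100000 = -64/390625 m
Load 2 — point force P=12 kN at a=4 m (b=L-a=12):
  y_2 = -Pa²(L-x)²(3bL-(3b+a)(L-x))/(6L³EI)  [x>a] = -12·4²·(16-(32/5))²·(3·12·16-(3·12+4)·(16-(32/5)))/(6·16³·100000) = -108/78125 m
Superposition: y = Σ y_i = -604/390625 m ≈ -0.001546 m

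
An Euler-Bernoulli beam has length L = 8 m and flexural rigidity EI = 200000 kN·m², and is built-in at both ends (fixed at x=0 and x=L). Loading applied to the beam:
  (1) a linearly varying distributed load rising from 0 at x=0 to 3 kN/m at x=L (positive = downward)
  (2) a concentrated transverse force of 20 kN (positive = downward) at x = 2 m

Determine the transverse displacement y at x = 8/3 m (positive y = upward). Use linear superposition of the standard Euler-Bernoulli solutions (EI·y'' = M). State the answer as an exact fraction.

y(8/3) = -749/3796875 m

Load 1 — triangular load w₀=3 kN/m (0→w₀ over full span):
  y_1 = -w₀x²(L-x)²(x+2L)/(120LEI) = -3·(8/3)²·(8-(8/3))²·((8/3)+2·8)/(120·8·200000) = -224/3796875 m
Load 2 — point force P=20 kN at a=2 m (b=L-a=6):
  y_2 = -Pa²(L-x)²(3bL-(3b+a)(L-x))/(6L³EI)  [x>a] = -20·2²·(8-(8/3))²·(3·6·8-(3·6+2)·(8-(8/3)))/(6·8³·200000) = -7/50625 m
Superposition: y = Σ y_i = -749/3796875 m ≈ -0.000197 m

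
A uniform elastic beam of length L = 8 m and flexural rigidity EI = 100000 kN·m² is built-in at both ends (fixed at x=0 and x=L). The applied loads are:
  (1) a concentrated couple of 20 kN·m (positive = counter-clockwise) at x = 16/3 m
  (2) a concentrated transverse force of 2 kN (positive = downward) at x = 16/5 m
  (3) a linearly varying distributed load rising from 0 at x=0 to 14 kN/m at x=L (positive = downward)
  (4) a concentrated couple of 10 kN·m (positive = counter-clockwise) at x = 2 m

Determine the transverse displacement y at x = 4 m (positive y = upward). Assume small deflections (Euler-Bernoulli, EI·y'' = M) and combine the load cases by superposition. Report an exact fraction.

Load 1 — applied couple M₀=20 kN·m at a=16/3 m (b=L-a=8/3):
  y_1 = (R_Ax³/6 - M_Ax²/2)/EI  [x≤a] with R_A=10/3, M_A=20/3 = ((10/3)·4³/6 - (20/3)·4²/2)/100000 = -1/5625 m
Load 2 — point force P=2 kN at a=16/5 m (b=L-a=24/5):
  y_2 = -Pa²(L-x)²(3bL-(3b+a)(L-x))/(6L³EI)  [x>a] = -2·(16/5)²·(8-4)²·(3·(24/5)·8-(3·(24/5)+(16/5))·(8-4))/(6·8³·100000) = -56/1171875 m
Load 3 — triangular load w₀=14 kN/m (0→w₀ over full span):
  y_3 = -w₀x²(L-x)²(x+2L)/(120LEI) = -14·4²·(8-4)²·(4+2·8)/(120·8·100000) = -7/9375 m
Load 4 — applied couple M₀=10 kN·m at a=2 m (b=L-a=6):
  y_4 = (R_Ax³/6 - M_Ax²/2 - M₀(x-a)²/2)/EI  [x>a] with R_A=45/32, M_A=-15/8 = ((45/32)·4³/6 - (-15/8)·4²/2 - 10·(4-2)²/2)/100000 = 1/10000 m
Superposition: y = Σ y_i = -49063/56250000 m ≈ -0.000872 m

y(4) = -49063/56250000 m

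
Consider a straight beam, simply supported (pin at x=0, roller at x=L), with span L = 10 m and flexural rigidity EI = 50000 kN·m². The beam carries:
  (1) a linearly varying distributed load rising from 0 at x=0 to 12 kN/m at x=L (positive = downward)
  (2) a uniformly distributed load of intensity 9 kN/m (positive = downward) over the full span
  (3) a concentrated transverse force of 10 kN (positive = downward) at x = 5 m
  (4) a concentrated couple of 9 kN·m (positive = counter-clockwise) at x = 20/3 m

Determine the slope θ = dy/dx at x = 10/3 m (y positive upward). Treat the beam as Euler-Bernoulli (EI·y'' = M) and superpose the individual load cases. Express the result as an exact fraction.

Load 1 — triangular load w₀=12 kN/m (0→w₀ over full span):
  θ_1 = -w₀(7L⁴-30L²x²+15x⁴)/(360LEI) = -12·(7·10⁴-30·10²·(10/3)²+15·(10/3)⁴)/(360·10·50000) = -26/10125 rad
Load 2 — uniform load w=9 kN/m over full span:
  θ_2 = -w(L³-6Lx²+4x³)/(24EI) = -9·(10³-6·10·(10/3)²+4·(10/3)³)/(24·50000) = -13/3600 rad
Load 3 — point force P=10 kN at a=5 m (b=L-a=5):
  θ_3 = -Pb(L²-b²-3x²)/(6LEI)  [x≤a] = -10·5·(10²-5²-3·(10/3)²)/(6·10·50000) = -1/1440 rad
Load 4 — applied couple M₀=9 kN·m at a=20/3 m (b=L-a=10/3):
  θ_4 = (M₀x²/(2L)+C₁)/EI  [x≤a] with C₁=M₀(3b²-L²)/(6L)=-10 = (9·(10/3)²/(2·10)+(-10))/50000 = -1/10000 rad
Superposition: θ = Σ θ_i = -11297/1620000 rad ≈ -0.006973 rad

θ(10/3) = -11297/1620000 rad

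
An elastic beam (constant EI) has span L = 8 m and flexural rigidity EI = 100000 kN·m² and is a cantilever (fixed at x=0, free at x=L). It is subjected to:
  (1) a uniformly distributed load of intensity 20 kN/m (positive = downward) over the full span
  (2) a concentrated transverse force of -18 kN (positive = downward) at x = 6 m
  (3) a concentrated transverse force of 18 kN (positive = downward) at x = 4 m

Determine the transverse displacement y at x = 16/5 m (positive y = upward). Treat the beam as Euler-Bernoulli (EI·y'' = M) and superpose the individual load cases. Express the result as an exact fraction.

y(16/5) = -9008/390625 m

Load 1 — uniform load w=20 kN/m over full span:
  y_1 = -wx²(x²-4Lx+6L²)/(24EI) = -20·(16/5)²·((16/5)²-4·8·(16/5)+6·8²)/(24·100000) = -9728/390625 m
Load 2 — point force P=-18 kN at a=6 m (b=L-a=2):
  y_2 = -Px²(3a-x)/(6EI)  [x≤a] = -(-18)·(16/5)²·(3·6-(16/5))/(6·100000) = 1776/390625 m
Load 3 — point force P=18 kN at a=4 m (b=L-a=4):
  y_3 = -Px²(3a-x)/(6EI)  [x≤a] = -18·(16/5)²·(3·4-(16/5))/(6·100000) = -1056/390625 m
Superposition: y = Σ y_i = -9008/390625 m ≈ -0.023060 m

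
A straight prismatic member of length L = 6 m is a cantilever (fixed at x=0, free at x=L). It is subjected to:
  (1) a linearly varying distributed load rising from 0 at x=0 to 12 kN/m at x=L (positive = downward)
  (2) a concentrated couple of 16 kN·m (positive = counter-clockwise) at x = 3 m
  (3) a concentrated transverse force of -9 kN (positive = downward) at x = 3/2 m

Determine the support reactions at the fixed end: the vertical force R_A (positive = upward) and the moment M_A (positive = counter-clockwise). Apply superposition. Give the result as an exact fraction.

R_A = 27 kN, M_A = 229/2 kN·m

Load 1 — triangular load w₀=12 kN/m (0→w₀ over full span):
  R_A = w₀L/2 = 12·6/2 = 36 kN
  M_A = w₀L²/3 = 12·6²/3 = 144 kN·m
Load 2 — applied couple M₀=16 kN·m at a=3 m (b=L-a=3):
  R_A = 0 kN
  M_A = -M₀ = -16 kN·m
Load 3 — point force P=-9 kN at a=3/2 m (b=L-a=9/2):
  R_A = P = (-9) = -9 kN
  M_A = Pa = (-9)·(3/2) = -27/2 kN·m
Superposition: R_A = 27 kN, M_A = 229/2 kN·m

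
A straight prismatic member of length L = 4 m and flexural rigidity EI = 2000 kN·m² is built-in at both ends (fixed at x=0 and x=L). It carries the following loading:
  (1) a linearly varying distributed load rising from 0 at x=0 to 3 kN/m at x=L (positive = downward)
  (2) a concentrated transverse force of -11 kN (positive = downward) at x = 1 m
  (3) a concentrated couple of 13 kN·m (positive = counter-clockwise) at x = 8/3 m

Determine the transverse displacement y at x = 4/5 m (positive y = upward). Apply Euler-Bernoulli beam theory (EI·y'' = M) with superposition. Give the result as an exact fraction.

y(4/5) = -53251/562500000 m

Load 1 — triangular load w₀=3 kN/m (0→w₀ over full span):
  y_1 = -w₀x²(L-x)²(x+2L)/(120LEI) = -3·(4/5)²·(4-(4/5))²·((4/5)+2·4)/(120·4·2000) = -352/1953125 m
Load 2 — point force P=-11 kN at a=1 m (b=L-a=3):
  y_2 = -Pb²x²(3aL-(3a+b)x)/(6L³EI)  [x≤a] = -(-11)·3²·(4/5)²·(3·1·4-(3·1+3)·(4/5))/(6·4³·2000) = 297/500000 m
Load 3 — applied couple M₀=13 kN·m at a=8/3 m (b=L-a=4/3):
  y_3 = (R_Ax³/6 - M_Ax²/2)/EI  [x≤a] with R_A=13/3, M_A=13/3 = ((13/3)·(4/5)³/6 - (13/3)·(4/5)²/2)/2000 = -143/281250 m
Superposition: y = Σ y_i = -53251/562500000 m ≈ -0.000095 m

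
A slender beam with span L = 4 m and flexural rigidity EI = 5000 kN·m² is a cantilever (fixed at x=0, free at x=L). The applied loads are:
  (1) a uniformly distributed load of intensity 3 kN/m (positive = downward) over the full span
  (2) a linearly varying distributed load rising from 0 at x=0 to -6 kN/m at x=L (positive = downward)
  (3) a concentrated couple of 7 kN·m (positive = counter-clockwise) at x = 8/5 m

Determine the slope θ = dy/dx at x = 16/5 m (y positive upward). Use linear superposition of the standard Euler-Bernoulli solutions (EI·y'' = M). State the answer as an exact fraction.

θ(16/5) = 2107/390625 rad

Load 1 — uniform load w=3 kN/m over full span:
  θ_1 = -wx(x²-3Lx+3L²)/(6EI) = -3·(16/5)·((16/5)²-3·4·(16/5)+3·4²)/(6·5000) = -496/78125 rad
Load 2 — triangular load w₀=-6 kN/m (0→w₀ over full span):
  θ_2 = (w₀Lx²/4-w₀L²x/3-w₀x⁴/(24L))/EI = ((-6)·4·(16/5)²/4-(-6)·4²·(16/5)/3-(-6)·(16/5)⁴/(24·4))/5000 = 3712/390625 rad
Load 3 — applied couple M₀=7 kN·m at a=8/5 m (b=L-a=12/5):
  θ_3 = M₀a/EI  [x>a] = 7·(8/5)/5000 = 7/3125 rad
Superposition: θ = Σ θ_i = 2107/390625 rad ≈ 0.005394 rad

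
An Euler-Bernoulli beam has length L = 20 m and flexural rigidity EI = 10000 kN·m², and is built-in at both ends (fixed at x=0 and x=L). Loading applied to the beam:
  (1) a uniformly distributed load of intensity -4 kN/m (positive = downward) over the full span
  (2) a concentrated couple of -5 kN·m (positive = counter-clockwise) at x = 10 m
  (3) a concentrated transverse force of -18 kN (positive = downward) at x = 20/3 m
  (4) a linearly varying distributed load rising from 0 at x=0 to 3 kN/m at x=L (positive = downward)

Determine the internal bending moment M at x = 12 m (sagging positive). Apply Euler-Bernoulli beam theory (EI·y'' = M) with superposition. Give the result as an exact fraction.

M(12) = -2567/60 kN·m

Load 1 — uniform load w=-4 kN/m over full span:
  M_1 = wLx/2 - wL²/12 - wx²/2 = (-4)·20·12/2 - (-4)·20²/12 - (-4)·12²/2 = -176/3 kN·m
Load 2 — applied couple M₀=-5 kN·m at a=10 m (b=L-a=10):
  M_2 = R_Ax - M_A - M₀  [x>a] with R_A=-3/8, M_A=-5/4 = (-3/8)·12 - (-5/4) - (-5) = 7/4 kN·m
Load 3 — point force P=-18 kN at a=20/3 m (b=L-a=40/3):
  M_3 = Pa²(a+3b)(L-x)/L³ - Pa²b/L²  [x>a] = (-18)·(20/3)²·((20/3)+3·(40/3))·(20-12)/20³ - (-18)·(20/3)²·(40/3)/20² = -32/3 kN·m
Load 4 — triangular load w₀=3 kN/m (0→w₀ over full span):
  M_4 = 3w₀Lx/20 - w₀L²/30 - w₀x³/(6L) = 3·3·20·12/20 - 3·20²/30 - 3·12³/(6·20) = 124/5 kN·m
Superposition: M = Σ M_i = -2567/60 kN·m ≈ -42.783333 kN·m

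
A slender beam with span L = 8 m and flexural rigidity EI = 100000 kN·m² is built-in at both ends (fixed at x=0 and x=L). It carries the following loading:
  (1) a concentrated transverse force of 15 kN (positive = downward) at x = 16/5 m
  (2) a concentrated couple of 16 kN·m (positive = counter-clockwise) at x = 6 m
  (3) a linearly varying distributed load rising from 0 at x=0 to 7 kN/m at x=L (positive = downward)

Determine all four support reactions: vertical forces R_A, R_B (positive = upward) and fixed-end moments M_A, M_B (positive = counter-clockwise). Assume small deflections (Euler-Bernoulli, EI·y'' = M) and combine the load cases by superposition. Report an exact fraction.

Load 1 — point force P=15 kN at a=16/5 m (b=L-a=24/5):
  R_A = Pb²(3a+b)/L³ = 15·(24/5)²·(3·(16/5)+(24/5))/8³ = 243/25 kN
  M_A = Pab²/L² = 15·(16/5)·(24/5)²/8² = 432/25 kN·m
  R_B = Pa²(a+3b)/L³ = 15·(16/5)²·((16/5)+3·(24/5))/8³ = 132/25 kN
  M_B = -Pa²b/L² = -15·(16/5)²·(24/5)/8² = -288/25 kN·m
Load 2 — applied couple M₀=16 kN·m at a=6 m (b=L-a=2):
  R_A = 6M₀ab/L³ = 6·16·6·2/8³ = 9/4 kN
  M_A = M₀b(2a-b)/L² = 16·2·(2·6-2)/8² = 5 kN·m
  R_B = -6M₀ab/L³ = -6·16·6·2/8³ = -9/4 kN
  M_B = M₀a(2b-a)/L² = 16·6·(2·2-6)/8² = -3 kN·m
Load 3 — triangular load w₀=7 kN/m (0→w₀ over full span):
  R_A = 3w₀L/20 = 3·7·8/20 = 42/5 kN
  M_A = w₀L²/30 = 7·8²/30 = 224/15 kN·m
  R_B = 7w₀L/20 = 7·7·8/20 = 98/5 kN
  M_B = -w₀L²/20 = -7·8²/20 = -112/5 kN·m
Superposition: R_A = 2037/100 kN, M_A = 2791/75 kN·m, R_B = 2263/100 kN, M_B = -923/25 kN·m

R_A = 2037/100 kN, M_A = 2791/75 kN·m, R_B = 2263/100 kN, M_B = -923/25 kN·m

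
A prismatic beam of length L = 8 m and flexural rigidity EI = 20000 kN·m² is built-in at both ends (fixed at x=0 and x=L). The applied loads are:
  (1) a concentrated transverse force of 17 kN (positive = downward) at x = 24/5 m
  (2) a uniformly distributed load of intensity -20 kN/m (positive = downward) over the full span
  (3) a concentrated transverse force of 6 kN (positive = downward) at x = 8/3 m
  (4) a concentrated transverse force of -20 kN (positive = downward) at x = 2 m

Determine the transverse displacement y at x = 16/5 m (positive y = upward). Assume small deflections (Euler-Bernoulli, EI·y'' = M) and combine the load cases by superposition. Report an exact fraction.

Load 1 — point force P=17 kN at a=24/5 m (b=L-a=16/5):
  y_1 = -Pb²x²(3aL-(3a+b)x)/(6L³EI)  [x≤a] = -17·(16/5)²·(16/5)²·(3·(24/5)·8-(3·(24/5)+(16/5))·(16/5))/(6·8³·20000) = -50048/29296875 m
Load 2 — uniform load w=-20 kN/m over full span:
  y_2 = -wx²(L-x)²/(24EI) = -(-20)·(16/5)²·(8-(16/5))²/(24·20000) = 768/78125 m
Load 3 — point force P=6 kN at a=8/3 m (b=L-a=16/3):
  y_3 = -Pa²(L-x)²(3bL-(3b+a)(L-x))/(6L³EI)  [x>a] = -6·(8/3)²·(8-(16/5))²·(3·(16/3)·8-(3·(16/3)+(8/3))·(8-(16/5)))/(6·8³·20000) = -48/78125 m
Load 4 — point force P=-20 kN at a=2 m (b=L-a=6):
  y_4 = -Pa²(L-x)²(3bL-(3b+a)(L-x))/(6L³EI)  [x>a] = -(-20)·2²·(8-(16/5))²·(3·6·8-(3·6+2)·(8-(16/5)))/(6·8³·20000) = 9/6250 m
Superposition: y = Σ y_i = 524279/58593750 m ≈ 0.008948 m

y(16/5) = 524279/58593750 m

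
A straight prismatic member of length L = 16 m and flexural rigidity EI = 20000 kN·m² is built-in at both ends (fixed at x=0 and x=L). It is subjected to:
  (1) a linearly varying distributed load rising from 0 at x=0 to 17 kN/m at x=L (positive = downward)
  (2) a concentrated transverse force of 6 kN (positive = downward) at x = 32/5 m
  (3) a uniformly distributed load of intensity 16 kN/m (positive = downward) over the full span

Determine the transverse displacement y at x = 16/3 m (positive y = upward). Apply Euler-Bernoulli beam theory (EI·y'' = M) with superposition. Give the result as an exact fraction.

y(16/3) = -9470336/56953125 m

Load 1 — triangular load w₀=17 kN/m (0→w₀ over full span):
  y_1 = -w₀x²(L-x)²(x+2L)/(120LEI) = -17·(16/3)²·(16-(16/3))²·((16/3)+2·16)/(120·16·20000) = -121856/2278125 m
Load 2 — point force P=6 kN at a=32/5 m (b=L-a=48/5):
  y_2 = -Pb²x²(3aL-(3a+b)x)/(6L³EI)  [x≤a] = -6·(48/5)²·(16/3)²·(3·(32/5)·16-(3·(32/5)+(48/5))·(16/3))/(6·16³·20000) = -384/78125 m
Load 3 — uniform load w=16 kN/m over full span:
  y_3 = -wx²(L-x)²/(24EI) = -16·(16/3)²·(16-(16/3))²/(24·20000) = -16384/151875 m
Superposition: y = Σ y_i = -9470336/56953125 m ≈ -0.166283 m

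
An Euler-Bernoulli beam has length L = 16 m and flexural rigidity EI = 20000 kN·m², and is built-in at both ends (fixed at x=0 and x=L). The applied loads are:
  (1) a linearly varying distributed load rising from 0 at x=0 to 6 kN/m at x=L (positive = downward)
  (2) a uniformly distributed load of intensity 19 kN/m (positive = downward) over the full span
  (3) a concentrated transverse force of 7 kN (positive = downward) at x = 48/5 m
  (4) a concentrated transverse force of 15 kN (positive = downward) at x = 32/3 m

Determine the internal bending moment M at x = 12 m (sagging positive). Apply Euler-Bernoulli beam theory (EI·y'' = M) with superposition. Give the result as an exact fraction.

M(12) = 84568/1125 kN·m

Load 1 — triangular load w₀=6 kN/m (0→w₀ over full span):
  M_1 = 3w₀Lx/20 - w₀L²/30 - w₀x³/(6L) = 3·6·16·12/20 - 6·16²/30 - 6·12³/(6·16) = 68/5 kN·m
Load 2 — uniform load w=19 kN/m over full span:
  M_2 = wLx/2 - wL²/12 - wx²/2 = 19·16·12/2 - 19·16²/12 - 19·12²/2 = 152/3 kN·m
Load 3 — point force P=7 kN at a=48/5 m (b=L-a=32/5):
  M_3 = Pa²(a+3b)(L-x)/L³ - Pa²b/L²  [x>a] = 7·(48/5)²·((48/5)+3·(32/5))·(16-12)/16³ - 7·(48/5)²·(32/5)/16² = 252/125 kN·m
Load 4 — point force P=15 kN at a=32/3 m (b=L-a=16/3):
  M_4 = Pa²(a+3b)(L-x)/L³ - Pa²b/L²  [x>a] = 15·(32/3)²·((32/3)+3·(16/3))·(16-12)/16³ - 15·(32/3)²·(16/3)/16² = 80/9 kN·m
Superposition: M = Σ M_i = 84568/1125 kN·m ≈ 75.171556 kN·m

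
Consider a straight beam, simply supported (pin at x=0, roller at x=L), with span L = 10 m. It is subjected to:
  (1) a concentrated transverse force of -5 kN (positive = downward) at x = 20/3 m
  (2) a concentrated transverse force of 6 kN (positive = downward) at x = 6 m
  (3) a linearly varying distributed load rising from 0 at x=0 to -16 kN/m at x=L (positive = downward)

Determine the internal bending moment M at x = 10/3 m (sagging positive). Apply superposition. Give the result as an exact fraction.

M(10/3) = -6202/81 kN·m

Load 1 — point force P=-5 kN at a=20/3 m (b=L-a=10/3):
  M_1 = Pbx/L  [x≤a] = (-5)·(10/3)·(10/3)/10 = -50/9 kN·m
Load 2 — point force P=6 kN at a=6 m (b=L-a=4):
  M_2 = Pbx/L  [x≤a] = 6·4·(10/3)/10 = 8 kN·m
Load 3 — triangular load w₀=-16 kN/m (0→w₀ over full span):
  M_3 = w₀Lx/6 - w₀x³/(6L) = (-16)·10·(10/3)/6 - (-16)·(10/3)³/(6·10) = -6400/81 kN·m
Superposition: M = Σ M_i = -6202/81 kN·m ≈ -76.567901 kN·m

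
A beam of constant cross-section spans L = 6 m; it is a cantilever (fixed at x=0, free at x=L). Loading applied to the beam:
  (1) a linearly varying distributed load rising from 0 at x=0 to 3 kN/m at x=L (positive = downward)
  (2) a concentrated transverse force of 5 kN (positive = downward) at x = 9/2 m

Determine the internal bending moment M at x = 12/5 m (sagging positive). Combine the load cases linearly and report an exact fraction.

M(12/5) = -6513/250 kN·m

Load 1 — triangular load w₀=3 kN/m (0→w₀ over full span):
  M_1 = w₀Lx/2 - w₀L²/3 - w₀x³/(6L) = 3·6·(12/5)/2 - 3·6²/3 - 3·(12/5)³/(6·6) = -1944/125 kN·m
Load 2 — point force P=5 kN at a=9/2 m (b=L-a=3/2):
  M_2 = -P(a-x)  [x≤a] = -5·((9/2)-(12/5)) = -21/2 kN·m
Superposition: M = Σ M_i = -6513/250 kN·m ≈ -26.052000 kN·m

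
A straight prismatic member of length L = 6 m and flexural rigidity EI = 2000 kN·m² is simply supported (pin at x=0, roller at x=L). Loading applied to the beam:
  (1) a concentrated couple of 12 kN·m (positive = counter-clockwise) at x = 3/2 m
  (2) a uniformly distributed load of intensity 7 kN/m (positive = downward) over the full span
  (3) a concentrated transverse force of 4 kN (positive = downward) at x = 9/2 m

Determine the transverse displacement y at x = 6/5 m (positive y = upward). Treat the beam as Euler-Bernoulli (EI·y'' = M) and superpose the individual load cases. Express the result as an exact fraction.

Load 1 — applied couple M₀=12 kN·m at a=3/2 m (b=L-a=9/2):
  y_1 = (M₀x³/(6L)+C₁x)/EI  [x≤a] with C₁=M₀(3b²-L²)/(6L)=33/4 = (12·(6/5)³/(6·6)+(33/4)·(6/5))/2000 = 2619/500000 m
Load 2 — uniform load w=7 kN/m over full span:
  y_2 = -wx(L³-2Lx²+x³)/(24EI) = -7·(6/5)·(6³-2·6·(6/5)²+(6/5)³)/(24·2000) = -5481/156250 m
Load 3 — point force P=4 kN at a=9/2 m (b=L-a=3/2):
  y_3 = -Pbx(L²-b²-x²)/(6LEI)  [x≤a] = -4·(3/2)·(6/5)·(6²-(3/2)²-(6/5)²)/(6·6·2000) = -3231/1000000 m
Superposition: y = Σ y_i = -165357/5000000 m ≈ -0.033071 m

y(6/5) = -165357/5000000 m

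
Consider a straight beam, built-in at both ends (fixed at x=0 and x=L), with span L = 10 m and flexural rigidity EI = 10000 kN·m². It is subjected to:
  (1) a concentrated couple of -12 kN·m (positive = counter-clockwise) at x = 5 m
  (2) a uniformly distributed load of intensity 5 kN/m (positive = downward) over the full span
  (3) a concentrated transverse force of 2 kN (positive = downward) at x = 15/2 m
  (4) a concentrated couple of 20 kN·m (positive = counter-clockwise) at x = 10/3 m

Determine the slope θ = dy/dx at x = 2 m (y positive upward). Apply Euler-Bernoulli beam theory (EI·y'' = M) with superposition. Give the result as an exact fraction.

Load 1 — applied couple M₀=-12 kN·m at a=5 m (b=L-a=5):
  θ_1 = (R_Ax²/2 - M_Ax)/EI  [x≤a] with R_A=-9/5, M_A=-3 = ((-9/5)·2²/2 - (-3)·2)/10000 = 3/12500 rad
Load 2 — uniform load w=5 kN/m over full span:
  θ_2 = -wx(L-x)(L-2x)/(12EI) = -5·2·(10-2)·(10-2·2)/(12·10000) = -1/250 rad
Load 3 — point force P=2 kN at a=15/2 m (b=L-a=5/2):
  θ_3 = -Pb²x(2aL-(3a+b)x)/(2L³EI)  [x≤a] = -2·(5/2)²·2·(2·(15/2)·10-(3·(15/2)+(5/2))·2)/(2·10³·10000) = -1/8000 rad
Load 4 — applied couple M₀=20 kN·m at a=10/3 m (b=L-a=20/3):
  θ_4 = (R_Ax²/2 - M_Ax)/EI  [x≤a] with R_A=8/3, M_A=0 = ((8/3)·2²/2 - 0·2)/10000 = 1/1875 rad
Superposition: θ = Σ θ_i = -2011/600000 rad ≈ -0.003352 rad

θ(2) = -2011/600000 rad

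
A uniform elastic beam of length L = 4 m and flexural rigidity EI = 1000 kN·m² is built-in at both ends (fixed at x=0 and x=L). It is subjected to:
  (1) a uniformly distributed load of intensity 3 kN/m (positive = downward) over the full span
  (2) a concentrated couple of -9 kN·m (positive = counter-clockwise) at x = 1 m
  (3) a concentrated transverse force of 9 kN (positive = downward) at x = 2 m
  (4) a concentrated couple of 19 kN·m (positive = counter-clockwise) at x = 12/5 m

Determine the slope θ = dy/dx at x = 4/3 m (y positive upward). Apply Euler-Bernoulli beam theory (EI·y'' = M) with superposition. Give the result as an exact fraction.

θ(4/3) = -9061/1350000 rad

Load 1 — uniform load w=3 kN/m over full span:
  θ_1 = -wx(L-x)(L-2x)/(12EI) = -3·(4/3)·(4-(4/3))·(4-2·(4/3))/(12·1000) = -4/3375 rad
Load 2 — applied couple M₀=-9 kN·m at a=1 m (b=L-a=3):
  θ_2 = (R_Ax²/2 - M_Ax - M₀(x-a))/EI  [x>a] with R_A=-81/32, M_A=27/16 = ((-81/32)·(4/3)²/2 - (27/16)·(4/3) - (-9)·((4/3)-1))/1000 = -3/2000 rad
Load 3 — point force P=9 kN at a=2 m (b=L-a=2):
  θ_3 = -Pb²x(2aL-(3a+b)x)/(2L³EI)  [x≤a] = -9·2²·(4/3)·(2·2·4-(3·2+2)·(4/3))/(2·4³·1000) = -1/500 rad
Load 4 — applied couple M₀=19 kN·m at a=12/5 m (b=L-a=8/5):
  θ_4 = (R_Ax²/2 - M_Ax)/EI  [x≤a] with R_A=171/25, M_A=152/25 = ((171/25)·(4/3)²/2 - (152/25)·(4/3))/1000 = -19/9375 rad
Superposition: θ = Σ θ_i = -9061/1350000 rad ≈ -0.006712 rad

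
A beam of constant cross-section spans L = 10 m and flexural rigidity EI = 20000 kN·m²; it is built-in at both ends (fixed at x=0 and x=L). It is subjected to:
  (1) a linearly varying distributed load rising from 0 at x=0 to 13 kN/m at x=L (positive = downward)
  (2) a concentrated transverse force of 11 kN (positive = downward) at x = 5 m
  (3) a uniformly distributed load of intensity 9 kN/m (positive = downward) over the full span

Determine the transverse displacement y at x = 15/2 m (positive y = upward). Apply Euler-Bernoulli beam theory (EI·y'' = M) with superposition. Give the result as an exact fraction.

Load 1 — triangular load w₀=13 kN/m (0→w₀ over full span):
  y_1 = -w₀x²(L-x)²(x+2L)/(120LEI) = -13·(15/2)²·(10-(15/2))²·((15/2)+2·10)/(120·10·20000) = -429/81920 m
Load 2 — point force P=11 kN at a=5 m (b=L-a=5):
  y_2 = -Pa²(L-x)²(3bL-(3b+a)(L-x))/(6L³EI)  [x>a] = -11·5²·(10-(15/2))²·(3·5·10-(3·5+5)·(10-(15/2)))/(6·10³·20000) = -11/7680 m
Load 3 — uniform load w=9 kN/m over full span:
  y_3 = -wx²(L-x)²/(24EI) = -9·(15/2)²·(10-(15/2))²/(24·20000) = -27/4096 m
Superposition: y = Σ y_i = -3259/245760 m ≈ -0.013261 m

y(15/2) = -3259/245760 m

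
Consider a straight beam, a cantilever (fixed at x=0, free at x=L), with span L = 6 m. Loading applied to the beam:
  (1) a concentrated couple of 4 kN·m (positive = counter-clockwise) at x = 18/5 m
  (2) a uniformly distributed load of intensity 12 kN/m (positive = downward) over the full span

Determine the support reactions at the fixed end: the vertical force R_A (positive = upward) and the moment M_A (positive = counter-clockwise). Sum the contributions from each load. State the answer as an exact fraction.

Load 1 — applied couple M₀=4 kN·m at a=18/5 m (b=L-a=12/5):
  R_A = 0 kN
  M_A = -M₀ = -4 kN·m
Load 2 — uniform load w=12 kN/m over full span:
  R_A = wL = 12·6 = 72 kN
  M_A = wL²/2 = 12·6²/2 = 216 kN·m
Superposition: R_A = 72 kN, M_A = 212 kN·m

R_A = 72 kN, M_A = 212 kN·m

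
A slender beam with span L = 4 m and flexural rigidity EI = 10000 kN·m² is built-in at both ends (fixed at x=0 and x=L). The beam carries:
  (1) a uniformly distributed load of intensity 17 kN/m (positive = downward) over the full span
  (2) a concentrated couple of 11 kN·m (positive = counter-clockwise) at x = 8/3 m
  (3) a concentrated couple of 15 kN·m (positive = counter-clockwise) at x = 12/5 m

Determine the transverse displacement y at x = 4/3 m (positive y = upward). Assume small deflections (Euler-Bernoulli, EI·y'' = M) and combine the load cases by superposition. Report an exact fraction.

Load 1 — uniform load w=17 kN/m over full span:
  y_1 = -wx²(L-x)²/(24EI) = -17·(4/3)²·(4-(4/3))²/(24·10000) = -136/151875 m
Load 2 — applied couple M₀=11 kN·m at a=8/3 m (b=L-a=4/3):
  y_2 = (R_Ax³/6 - M_Ax²/2)/EI  [x≤a] with R_A=11/3, M_A=11/3 = ((11/3)·(4/3)³/6 - (11/3)·(4/3)²/2)/10000 = -11/60750 m
Load 3 — applied couple M₀=15 kN·m at a=12/5 m (b=L-a=8/5):
  y_3 = (R_Ax³/6 - M_Ax²/2)/EI  [x≤a] with R_A=27/5, M_A=24/5 = ((27/5)·(4/3)³/6 - (24/5)·(4/3)²/2)/10000 = -2/9375 m
Superposition: y = Σ y_i = -653/506250 m ≈ -0.001290 m

y(4/3) = -653/506250 m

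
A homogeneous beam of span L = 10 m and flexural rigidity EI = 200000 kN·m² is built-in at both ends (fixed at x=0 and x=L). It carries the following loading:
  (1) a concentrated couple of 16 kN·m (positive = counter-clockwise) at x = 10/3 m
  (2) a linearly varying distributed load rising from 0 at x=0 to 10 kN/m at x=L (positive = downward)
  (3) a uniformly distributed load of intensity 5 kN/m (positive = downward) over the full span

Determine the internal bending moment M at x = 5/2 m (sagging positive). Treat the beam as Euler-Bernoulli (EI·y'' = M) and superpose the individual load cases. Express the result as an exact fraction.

M(5/2) = 581/48 kN·m

Load 1 — applied couple M₀=16 kN·m at a=10/3 m (b=L-a=20/3):
  M_1 = R_Ax - M_A  [x≤a] with R_A=32/15, M_A=0 = (32/15)·(5/2) - 0 = 16/3 kN·m
Load 2 — triangular load w₀=10 kN/m (0→w₀ over full span):
  M_2 = 3w₀Lx/20 - w₀L²/30 - w₀x³/(6L) = 3·10·10·(5/2)/20 - 10·10²/30 - 10·(5/2)³/(6·10) = 25/16 kN·m
Load 3 — uniform load w=5 kN/m over full span:
  M_3 = wLx/2 - wL²/12 - wx²/2 = 5·10·(5/2)/2 - 5·10²/12 - 5·(5/2)²/2 = 125/24 kN·m
Superposition: M = Σ M_i = 581/48 kN·m ≈ 12.104167 kN·m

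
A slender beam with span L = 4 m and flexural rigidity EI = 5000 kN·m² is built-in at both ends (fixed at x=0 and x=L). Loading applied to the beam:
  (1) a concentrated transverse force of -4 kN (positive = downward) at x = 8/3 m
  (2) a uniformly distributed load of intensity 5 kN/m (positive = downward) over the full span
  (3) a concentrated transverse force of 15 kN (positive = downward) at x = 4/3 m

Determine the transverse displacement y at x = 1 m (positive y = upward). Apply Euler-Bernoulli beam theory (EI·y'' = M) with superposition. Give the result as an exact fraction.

Load 1 — point force P=-4 kN at a=8/3 m (b=L-a=4/3):
  y_1 = -Pb²x²(3aL-(3a+b)x)/(6L³EI)  [x≤a] = -(-4)·(4/3)²·1²·(3·(8/3)·4-(3·(8/3)+(4/3))·1)/(6·4³·5000) = 17/202500 m
Load 2 — uniform load w=5 kN/m over full span:
  y_2 = -wx²(L-x)²/(24EI) = -5·1²·(4-1)²/(24·5000) = -3/8000 m
Load 3 — point force P=15 kN at a=4/3 m (b=L-a=8/3):
  y_3 = -Pb²x²(3aL-(3a+b)x)/(6L³EI)  [x≤a] = -15·(8/3)²·1²·(3·(4/3)·4-(3·(4/3)+(8/3))·1)/(6·4³·5000) = -7/13500 m
Superposition: y = Σ y_i = -2623/3240000 m ≈ -0.000810 m

y(1) = -2623/3240000 m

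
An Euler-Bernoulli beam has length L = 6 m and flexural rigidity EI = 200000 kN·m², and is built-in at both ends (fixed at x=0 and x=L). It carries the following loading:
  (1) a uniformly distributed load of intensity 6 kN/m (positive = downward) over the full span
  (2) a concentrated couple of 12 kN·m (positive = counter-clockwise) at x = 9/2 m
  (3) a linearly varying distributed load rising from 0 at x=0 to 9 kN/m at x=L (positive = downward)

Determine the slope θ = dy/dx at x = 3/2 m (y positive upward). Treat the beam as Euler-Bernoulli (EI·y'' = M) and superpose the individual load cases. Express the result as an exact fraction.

Load 1 — uniform load w=6 kN/m over full span:
  θ_1 = -wx(L-x)(L-2x)/(12EI) = -6·(3/2)·(6-(3/2))·(6-2·(3/2))/(12·200000) = -81/1600000 rad
Load 2 — applied couple M₀=12 kN·m at a=9/2 m (b=L-a=3/2):
  θ_2 = (R_Ax²/2 - M_Ax)/EI  [x≤a] with R_A=9/4, M_A=15/4 = ((9/4)·(3/2)²/2 - (15/4)·(3/2))/200000 = -99/6400000 rad
Load 3 — triangular load w₀=9 kN/m (0→w₀ over full span):
  θ_3 = -w₀(2x(L-x)(L-2x)(x+2L)+x²(L-x)²)/(120LEI) = -9·(2·(3/2)·(6-(3/2))·(6-2·(3/2))·((3/2)+2·6)+(3/2)²·(6-(3/2))²)/(120·6·200000) = -9477/256000000 rad
Superposition: θ = Σ θ_i = -26397/256000000 rad ≈ -0.000103 rad

θ(3/2) = -26397/256000000 rad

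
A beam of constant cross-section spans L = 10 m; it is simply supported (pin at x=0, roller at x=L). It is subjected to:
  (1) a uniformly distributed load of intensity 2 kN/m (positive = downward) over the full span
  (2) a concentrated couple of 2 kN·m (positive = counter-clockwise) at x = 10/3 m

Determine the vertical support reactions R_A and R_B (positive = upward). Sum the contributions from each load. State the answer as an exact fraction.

R_A = 51/5 kN, R_B = 49/5 kN

Load 1 — uniform load w=2 kN/m over full span:
  R_A = wL/2 = 2·10/2 = 10 kN
  R_B = wL/2 = 2·10/2 = 10 kN
Load 2 — applied couple M₀=2 kN·m at a=10/3 m (b=L-a=20/3):
  R_A = M₀/L = 2/10 = 1/5 kN
  R_B = -M₀/L = -2/10 = -1/5 kN
Superposition: R_A = 51/5 kN, R_B = 49/5 kN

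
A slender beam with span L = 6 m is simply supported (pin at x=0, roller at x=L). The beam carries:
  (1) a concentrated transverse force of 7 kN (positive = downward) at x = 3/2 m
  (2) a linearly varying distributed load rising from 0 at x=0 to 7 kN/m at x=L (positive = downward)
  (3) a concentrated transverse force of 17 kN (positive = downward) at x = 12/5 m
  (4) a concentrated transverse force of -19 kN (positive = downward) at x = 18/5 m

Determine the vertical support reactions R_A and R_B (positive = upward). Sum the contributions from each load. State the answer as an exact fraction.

Load 1 — point force P=7 kN at a=3/2 m (b=L-a=9/2):
  R_A = Pb/L = 7·(9/2)/6 = 21/4 kN
  R_B = Pa/L = 7·(3/2)/6 = 7/4 kN
Load 2 — triangular load w₀=7 kN/m (0→w₀ over full span):
  R_A = w₀L/6 = 7·6/6 = 7 kN
  R_B = w₀L/3 = 7·6/3 = 14 kN
Load 3 — point force P=17 kN at a=12/5 m (b=L-a=18/5):
  R_A = Pb/L = 17·(18/5)/6 = 51/5 kN
  R_B = Pa/L = 17·(12/5)/6 = 34/5 kN
Load 4 — point force P=-19 kN at a=18/5 m (b=L-a=12/5):
  R_A = Pb/L = (-19)·(12/5)/6 = -38/5 kN
  R_B = Pa/L = (-19)·(18/5)/6 = -57/5 kN
Superposition: R_A = 297/20 kN, R_B = 223/20 kN

R_A = 297/20 kN, R_B = 223/20 kN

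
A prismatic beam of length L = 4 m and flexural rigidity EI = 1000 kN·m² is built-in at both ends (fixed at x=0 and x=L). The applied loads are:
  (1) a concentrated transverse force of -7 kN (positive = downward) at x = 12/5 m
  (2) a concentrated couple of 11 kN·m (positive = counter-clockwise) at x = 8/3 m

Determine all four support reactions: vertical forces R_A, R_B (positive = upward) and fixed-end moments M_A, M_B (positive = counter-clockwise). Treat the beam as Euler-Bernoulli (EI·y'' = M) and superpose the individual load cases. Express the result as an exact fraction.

Load 1 — point force P=-7 kN at a=12/5 m (b=L-a=8/5):
  R_A = Pb²(3a+b)/L³ = (-7)·(8/5)²·(3·(12/5)+(8/5))/4³ = -308/125 kN
  M_A = Pab²/L² = (-7)·(12/5)·(8/5)²/4² = -336/125 kN·m
  R_B = Pa²(a+3b)/L³ = (-7)·(12/5)²·((12/5)+3·(8/5))/4³ = -567/125 kN
  M_B = -Pa²b/L² = -(-7)·(12/5)²·(8/5)/4² = 504/125 kN·m
Load 2 — applied couple M₀=11 kN·m at a=8/3 m (b=L-a=4/3):
  R_A = 6M₀ab/L³ = 6·11·(8/3)·(4/3)/4³ = 11/3 kN
  M_A = M₀b(2a-b)/L² = 11·(4/3)·(2·(8/3)-(4/3))/4² = 11/3 kN·m
  R_B = -6M₀ab/L³ = -6·11·(8/3)·(4/3)/4³ = -11/3 kN
  M_B = M₀a(2b-a)/L² = 11·(8/3)·(2·(4/3)-(8/3))/4² = 0 kN·m
Superposition: R_A = 451/375 kN, M_A = 367/375 kN·m, R_B = -3076/375 kN, M_B = 504/125 kN·m

R_A = 451/375 kN, M_A = 367/375 kN·m, R_B = -3076/375 kN, M_B = 504/125 kN·m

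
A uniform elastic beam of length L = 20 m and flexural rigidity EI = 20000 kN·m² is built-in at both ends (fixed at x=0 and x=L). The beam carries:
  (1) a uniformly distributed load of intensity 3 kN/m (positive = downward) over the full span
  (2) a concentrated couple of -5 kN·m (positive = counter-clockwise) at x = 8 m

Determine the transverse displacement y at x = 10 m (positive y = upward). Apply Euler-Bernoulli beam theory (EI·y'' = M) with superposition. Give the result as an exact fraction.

y(10) = -127/2000 m

Load 1 — uniform load w=3 kN/m over full span:
  y_1 = -wx²(L-x)²/(24EI) = -3·10²·(20-10)²/(24·20000) = -1/16 m
Load 2 — applied couple M₀=-5 kN·m at a=8 m (b=L-a=12):
  y_2 = (R_Ax³/6 - M_Ax²/2 - M₀(x-a)²/2)/EI  [x>a] with R_A=-9/25, M_A=-3/5 = ((-9/25)·10³/6 - (-3/5)·10²/2 - (-5)·(10-8)²/2)/20000 = -1/1000 m
Superposition: y = Σ y_i = -127/2000 m ≈ -0.063500 m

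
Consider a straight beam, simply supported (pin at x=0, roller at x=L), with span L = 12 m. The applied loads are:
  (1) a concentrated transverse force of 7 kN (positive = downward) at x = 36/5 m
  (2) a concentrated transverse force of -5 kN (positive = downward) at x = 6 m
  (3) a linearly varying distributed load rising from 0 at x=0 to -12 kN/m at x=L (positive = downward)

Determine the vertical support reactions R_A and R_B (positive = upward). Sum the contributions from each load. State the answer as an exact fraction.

R_A = -237/10 kN, R_B = -463/10 kN

Load 1 — point force P=7 kN at a=36/5 m (b=L-a=24/5):
  R_A = Pb/L = 7·(24/5)/12 = 14/5 kN
  R_B = Pa/L = 7·(36/5)/12 = 21/5 kN
Load 2 — point force P=-5 kN at a=6 m (b=L-a=6):
  R_A = Pb/L = (-5)·6/12 = -5/2 kN
  R_B = Pa/L = (-5)·6/12 = -5/2 kN
Load 3 — triangular load w₀=-12 kN/m (0→w₀ over full span):
  R_A = w₀L/6 = (-12)·12/6 = -24 kN
  R_B = w₀L/3 = (-12)·12/3 = -48 kN
Superposition: R_A = -237/10 kN, R_B = -463/10 kN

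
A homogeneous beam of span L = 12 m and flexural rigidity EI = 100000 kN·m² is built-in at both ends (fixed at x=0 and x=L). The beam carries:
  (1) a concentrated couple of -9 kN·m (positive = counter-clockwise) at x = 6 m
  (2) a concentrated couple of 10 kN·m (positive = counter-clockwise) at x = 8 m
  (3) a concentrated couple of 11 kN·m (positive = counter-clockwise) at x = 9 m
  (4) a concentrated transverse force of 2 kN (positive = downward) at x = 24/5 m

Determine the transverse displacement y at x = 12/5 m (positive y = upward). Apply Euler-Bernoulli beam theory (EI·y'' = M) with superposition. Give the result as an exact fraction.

Load 1 — applied couple M₀=-9 kN·m at a=6 m (b=L-a=6):
  y_1 = (R_Ax³/6 - M_Ax²/2)/EI  [x≤a] with R_A=-9/8, M_A=-9/4 = ((-9/8)·(12/5)³/6 - (-9/4)·(12/5)²/2)/100000 = 243/6250000 m
Load 2 — applied couple M₀=10 kN·m at a=8 m (b=L-a=4):
  y_2 = (R_Ax³/6 - M_Ax²/2)/EI  [x≤a] with R_A=10/9, M_A=10/3 = ((10/9)·(12/5)³/6 - (10/3)·(12/5)²/2)/100000 = -11/156250 m
Load 3 — applied couple M₀=11 kN·m at a=9 m (b=L-a=3):
  y_3 = (R_Ax³/6 - M_Ax²/2)/EI  [x≤a] with R_A=33/32, M_A=55/16 = ((33/32)·(12/5)³/6 - (55/16)·(12/5)²/2)/100000 = -1881/25000000 m
Load 4 — point force P=2 kN at a=24/5 m (b=L-a=36/5):
  y_4 = -Pb²x²(3aL-(3a+b)x)/(6L³EI)  [x≤a] = -2·(36/5)²·(12/5)²·(3·(24/5)·12-(3·(24/5)+(36/5))·(12/5))/(6·12³·100000) = -3402/48828125 m
Superposition: y = Σ y_i = -551353/3125000000 m ≈ -0.000176 m

y(12/5) = -551353/3125000000 m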